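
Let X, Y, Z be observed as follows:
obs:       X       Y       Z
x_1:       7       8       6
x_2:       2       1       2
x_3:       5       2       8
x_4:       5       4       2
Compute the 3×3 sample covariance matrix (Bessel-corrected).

Step 1 — column means:
  mean(X) = (7 + 2 + 5 + 5) / 4 = 19/4 = 4.75
  mean(Y) = (8 + 1 + 2 + 4) / 4 = 15/4 = 3.75
  mean(Z) = (6 + 2 + 8 + 2) / 4 = 18/4 = 4.5

Step 2 — sample covariance S[i,j] = (1/(n-1)) · Σ_k (x_{k,i} - mean_i) · (x_{k,j} - mean_j), with n-1 = 3.
  S[X,X] = ((2.25)·(2.25) + (-2.75)·(-2.75) + (0.25)·(0.25) + (0.25)·(0.25)) / 3 = 12.75/3 = 4.25
  S[X,Y] = ((2.25)·(4.25) + (-2.75)·(-2.75) + (0.25)·(-1.75) + (0.25)·(0.25)) / 3 = 16.75/3 = 5.5833
  S[X,Z] = ((2.25)·(1.5) + (-2.75)·(-2.5) + (0.25)·(3.5) + (0.25)·(-2.5)) / 3 = 10.5/3 = 3.5
  S[Y,Y] = ((4.25)·(4.25) + (-2.75)·(-2.75) + (-1.75)·(-1.75) + (0.25)·(0.25)) / 3 = 28.75/3 = 9.5833
  S[Y,Z] = ((4.25)·(1.5) + (-2.75)·(-2.5) + (-1.75)·(3.5) + (0.25)·(-2.5)) / 3 = 6.5/3 = 2.1667
  S[Z,Z] = ((1.5)·(1.5) + (-2.5)·(-2.5) + (3.5)·(3.5) + (-2.5)·(-2.5)) / 3 = 27/3 = 9

S is symmetric (S[j,i] = S[i,j]). Assembling:

S = [[4.25, 5.5833, 3.5],
 [5.5833, 9.5833, 2.1667],
 [3.5, 2.1667, 9]]


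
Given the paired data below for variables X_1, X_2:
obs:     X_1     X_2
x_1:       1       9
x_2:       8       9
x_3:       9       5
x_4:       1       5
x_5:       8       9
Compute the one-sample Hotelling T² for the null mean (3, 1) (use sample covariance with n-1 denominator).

Step 1 — sample mean vector:
  mean(X_1) = (1 + 8 + 9 + 1 + 8) / 5 = 27/5 = 5.4
  mean(X_2) = (9 + 9 + 5 + 5 + 9) / 5 = 37/5 = 7.4
  x̄ = (5.4, 7.4),  deviation x̄ - mu_0 = (5.4, 7.4) - (3, 1) = (2.4, 6.4).

Step 2 — sample covariance matrix, S[i,j] = (1/(n-1)) · Σ_k (x_{k,i} - mean_i) · (x_{k,j} - mean_j), divisor n-1 = 4:
  S[X_1,X_1] = ((-4.4)·(-4.4) + (2.6)·(2.6) + (3.6)·(3.6) + (-4.4)·(-4.4) + (2.6)·(2.6)) / 4 = 65.2/4 = 16.3
  S[X_1,X_2] = ((-4.4)·(1.6) + (2.6)·(1.6) + (3.6)·(-2.4) + (-4.4)·(-2.4) + (2.6)·(1.6)) / 4 = 3.2/4 = 0.8
  S[X_2,X_2] = ((1.6)·(1.6) + (1.6)·(1.6) + (-2.4)·(-2.4) + (-2.4)·(-2.4) + (1.6)·(1.6)) / 4 = 19.2/4 = 4.8
  S = [[16.3, 0.8],
 [0.8, 4.8]].

Step 3 — invert S. det(S) = 16.3·4.8 - (0.8)² = 77.6.
  S^{-1} = (1/det) · [[d, -b], [-b, a]] = [[0.0619, -0.0103],
 [-0.0103, 0.2101]].

Step 4 — quadratic form (x̄ - mu_0)^T · S^{-1} · (x̄ - mu_0):
  S^{-1} · (x̄ - mu_0) = (0.0825, 1.3196),
  (x̄ - mu_0)^T · [...] = (2.4)·(0.0825) + (6.4)·(1.3196) = 8.6433.

Step 5 — scale by n: T² = 5 · 8.6433 = 43.2165.

T² ≈ 43.2165


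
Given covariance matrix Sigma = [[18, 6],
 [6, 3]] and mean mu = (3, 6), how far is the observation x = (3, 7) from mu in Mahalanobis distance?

Step 1 — centre the observation: (x - mu) = (0, 1).

Step 2 — invert Sigma. det(Sigma) = 18·3 - (6)² = 18.
  Sigma^{-1} = (1/det) · [[d, -b], [-b, a]] = [[0.1667, -0.3333],
 [-0.3333, 1]].

Step 3 — form the quadratic (x - mu)^T · Sigma^{-1} · (x - mu):
  Sigma^{-1} · (x - mu) = (-0.3333, 1).
  (x - mu)^T · [Sigma^{-1} · (x - mu)] = (0)·(-0.3333) + (1)·(1) = 1.

Step 4 — take square root: d = √(1) ≈ 1.

d(x, mu) = √(1) ≈ 1


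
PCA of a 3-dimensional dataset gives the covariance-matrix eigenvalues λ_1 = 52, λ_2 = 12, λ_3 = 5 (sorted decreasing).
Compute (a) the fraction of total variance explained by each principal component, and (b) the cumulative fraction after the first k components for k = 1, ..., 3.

Step 1 — total variance = trace(Sigma) = Σ λ_i = 52 + 12 + 5 = 69.

Step 2 — fraction explained by component i = λ_i / Σ λ:
  PC1: 52/69 = 0.7536
  PC2: 12/69 = 0.1739
  PC3: 5/69 = 0.0725

Step 3 — cumulative fraction after k components = (λ_1 + ... + λ_k) / Σ λ:
  k = 1: 52/69 = 0.7536
  k = 2: (52 + 12)/69 = 64/69 = 0.9275
  k = 3: (52 + 12 + 5)/69 = 69/69 = 1

Summary (fraction, with percent):

explained: PC1 0.7536 (75.36%), PC2 0.1739 (17.39%), PC3 0.0725 (7.25%);  cumulative: 0.7536, 0.9275, 1


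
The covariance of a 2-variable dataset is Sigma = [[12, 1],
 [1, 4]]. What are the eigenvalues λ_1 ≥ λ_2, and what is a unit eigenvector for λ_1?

Step 1 — characteristic polynomial of 2×2 Sigma:
  det(Sigma - λI) = λ² - trace · λ + det = 0.
  trace = 12 + 4 = 16, det = 12·4 - (1)² = 47.
Step 2 — discriminant:
  Δ = trace² - 4·det = 256 - 188 = 68.
Step 3 — eigenvalues:
  λ = (trace ± √Δ)/2 = (16 ± 8.2462)/2,
  λ_1 = 12.1231,  λ_2 = 3.8769.

Step 4 — unit eigenvector for λ_1: solve (Sigma - λ_1 I)v = 0. First row:
  (12 - 12.1231)·v_x + (1)·v_y = 0, i.e. (-0.1231)·v_x + (1)·v_y = 0,
  so v ∝ (b, λ_1 - a) = (1, 0.1231) = u.
  ||u|| = √((1)² + (0.1231)²) = √(1.0152) ≈ 1.0075,
  v_1 = u/||u|| ≈ (0.9925, 0.1222) (||v_1|| = 1).

λ_1 = 12.1231,  λ_2 = 3.8769;  v_1 ≈ (0.9925, 0.1222)


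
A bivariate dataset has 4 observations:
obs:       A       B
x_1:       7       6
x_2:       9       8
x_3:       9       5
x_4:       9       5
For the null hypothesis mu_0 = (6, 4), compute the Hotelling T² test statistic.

Step 1 — sample mean vector:
  mean(A) = (7 + 9 + 9 + 9) / 4 = 34/4 = 8.5
  mean(B) = (6 + 8 + 5 + 5) / 4 = 24/4 = 6
  x̄ = (8.5, 6),  deviation x̄ - mu_0 = (8.5, 6) - (6, 4) = (2.5, 2).

Step 2 — sample covariance matrix, S[i,j] = (1/(n-1)) · Σ_k (x_{k,i} - mean_i) · (x_{k,j} - mean_j), divisor n-1 = 3:
  S[A,A] = ((-1.5)·(-1.5) + (0.5)·(0.5) + (0.5)·(0.5) + (0.5)·(0.5)) / 3 = 3/3 = 1
  S[A,B] = ((-1.5)·(0) + (0.5)·(2) + (0.5)·(-1) + (0.5)·(-1)) / 3 = 0/3 = 0
  S[B,B] = ((0)·(0) + (2)·(2) + (-1)·(-1) + (-1)·(-1)) / 3 = 6/3 = 2
  S = [[1, 0],
 [0, 2]].

Step 3 — invert S. det(S) = 1·2 - (0)² = 2.
  S^{-1} = (1/det) · [[d, -b], [-b, a]] = [[1, 0],
 [0, 0.5]].

Step 4 — quadratic form (x̄ - mu_0)^T · S^{-1} · (x̄ - mu_0):
  S^{-1} · (x̄ - mu_0) = (2.5, 1),
  (x̄ - mu_0)^T · [...] = (2.5)·(2.5) + (2)·(1) = 8.25.

Step 5 — scale by n: T² = 4 · 8.25 = 33.

T² ≈ 33


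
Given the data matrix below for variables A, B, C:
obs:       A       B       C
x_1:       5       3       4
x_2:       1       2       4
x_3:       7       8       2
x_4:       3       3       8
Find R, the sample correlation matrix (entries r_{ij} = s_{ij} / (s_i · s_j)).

Step 1 — column means:
  mean(A) = (5 + 1 + 7 + 3) / 4 = 16/4 = 4
  mean(B) = (3 + 2 + 8 + 3) / 4 = 16/4 = 4
  mean(C) = (4 + 4 + 2 + 8) / 4 = 18/4 = 4.5

Step 2 — sample variances and covariances s[i,j] = (1/(n-1)) · Σ_k (x_{k,i} - mean_i) · (x_{k,j} - mean_j), with n-1 = 3:
  s[A,A] = ((1)·(1) + (-3)·(-3) + (3)·(3) + (-1)·(-1)) / 3 = 20/3 = 6.6667
  s[A,B] = ((1)·(-1) + (-3)·(-2) + (3)·(4) + (-1)·(-1)) / 3 = 18/3 = 6
  s[A,C] = ((1)·(-0.5) + (-3)·(-0.5) + (3)·(-2.5) + (-1)·(3.5)) / 3 = -10/3 = -3.3333
  s[B,B] = ((-1)·(-1) + (-2)·(-2) + (4)·(4) + (-1)·(-1)) / 3 = 22/3 = 7.3333
  s[B,C] = ((-1)·(-0.5) + (-2)·(-0.5) + (4)·(-2.5) + (-1)·(3.5)) / 3 = -12/3 = -4
  s[C,C] = ((-0.5)·(-0.5) + (-0.5)·(-0.5) + (-2.5)·(-2.5) + (3.5)·(3.5)) / 3 = 19/3 = 6.3333
  Sample standard deviations s_i = √(s[i,i]):
  s(A) = √(6.6667) = 2.582
  s(B) = √(7.3333) = 2.708
  s(C) = √(6.3333) = 2.5166

Step 3 — r_{ij} = s_{ij} / (s_i · s_j):
  r[A,A] = 1 (diagonal).
  r[A,B] = 6 / (2.582 · 2.708) = 6 / 6.9921 = 0.8581
  r[A,C] = -3.3333 / (2.582 · 2.5166) = -3.3333 / 6.4979 = -0.513
  r[B,B] = 1 (diagonal).
  r[B,C] = -4 / (2.708 · 2.5166) = -4 / 6.815 = -0.5869
  r[C,C] = 1 (diagonal).

R is symmetric with unit diagonal. Assembling:

R = [[1, 0.8581, -0.513],
 [0.8581, 1, -0.5869],
 [-0.513, -0.5869, 1]]


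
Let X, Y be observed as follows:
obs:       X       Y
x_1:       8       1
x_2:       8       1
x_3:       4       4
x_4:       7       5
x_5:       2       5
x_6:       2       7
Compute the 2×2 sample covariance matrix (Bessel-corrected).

Step 1 — column means:
  mean(X) = (8 + 8 + 4 + 7 + 2 + 2) / 6 = 31/6 = 5.1667
  mean(Y) = (1 + 1 + 4 + 5 + 5 + 7) / 6 = 23/6 = 3.8333

Step 2 — sample covariance S[i,j] = (1/(n-1)) · Σ_k (x_{k,i} - mean_i) · (x_{k,j} - mean_j), with n-1 = 5.
  S[X,X] = ((2.8333)·(2.8333) + (2.8333)·(2.8333) + (-1.1667)·(-1.1667) + (1.8333)·(1.8333) + (-3.1667)·(-3.1667) + (-3.1667)·(-3.1667)) / 5 = 40.8333/5 = 8.1667
  S[X,Y] = ((2.8333)·(-2.8333) + (2.8333)·(-2.8333) + (-1.1667)·(0.1667) + (1.8333)·(1.1667) + (-3.1667)·(1.1667) + (-3.1667)·(3.1667)) / 5 = -27.8333/5 = -5.5667
  S[Y,Y] = ((-2.8333)·(-2.8333) + (-2.8333)·(-2.8333) + (0.1667)·(0.1667) + (1.1667)·(1.1667) + (1.1667)·(1.1667) + (3.1667)·(3.1667)) / 5 = 28.8333/5 = 5.7667

S is symmetric (S[j,i] = S[i,j]). Assembling:

S = [[8.1667, -5.5667],
 [-5.5667, 5.7667]]


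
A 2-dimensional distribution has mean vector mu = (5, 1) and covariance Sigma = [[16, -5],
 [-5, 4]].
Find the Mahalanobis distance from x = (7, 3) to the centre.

Step 1 — centre the observation: (x - mu) = (2, 2).

Step 2 — invert Sigma. det(Sigma) = 16·4 - (-5)² = 39.
  Sigma^{-1} = (1/det) · [[d, -b], [-b, a]] = [[0.1026, 0.1282],
 [0.1282, 0.4103]].

Step 3 — form the quadratic (x - mu)^T · Sigma^{-1} · (x - mu):
  Sigma^{-1} · (x - mu) = (0.4615, 1.0769).
  (x - mu)^T · [Sigma^{-1} · (x - mu)] = (2)·(0.4615) + (2)·(1.0769) = 3.0769.

Step 4 — take square root: d = √(3.0769) ≈ 1.7541.

d(x, mu) = √(3.0769) ≈ 1.7541


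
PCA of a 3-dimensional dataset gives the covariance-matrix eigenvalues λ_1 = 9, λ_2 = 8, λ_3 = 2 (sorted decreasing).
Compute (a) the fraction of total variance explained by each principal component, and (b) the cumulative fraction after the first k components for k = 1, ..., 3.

Step 1 — total variance = trace(Sigma) = Σ λ_i = 9 + 8 + 2 = 19.

Step 2 — fraction explained by component i = λ_i / Σ λ:
  PC1: 9/19 = 0.4737
  PC2: 8/19 = 0.4211
  PC3: 2/19 = 0.1053

Step 3 — cumulative fraction after k components = (λ_1 + ... + λ_k) / Σ λ:
  k = 1: 9/19 = 0.4737
  k = 2: (9 + 8)/19 = 17/19 = 0.8947
  k = 3: (9 + 8 + 2)/19 = 19/19 = 1

Summary (fraction, with percent):

explained: PC1 0.4737 (47.37%), PC2 0.4211 (42.11%), PC3 0.1053 (10.53%);  cumulative: 0.4737, 0.8947, 1


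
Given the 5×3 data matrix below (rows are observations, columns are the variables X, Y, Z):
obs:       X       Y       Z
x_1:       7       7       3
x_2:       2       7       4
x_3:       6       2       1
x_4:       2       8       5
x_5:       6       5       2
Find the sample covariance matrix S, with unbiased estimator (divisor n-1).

Step 1 — column means:
  mean(X) = (7 + 2 + 6 + 2 + 6) / 5 = 23/5 = 4.6
  mean(Y) = (7 + 7 + 2 + 8 + 5) / 5 = 29/5 = 5.8
  mean(Z) = (3 + 4 + 1 + 5 + 2) / 5 = 15/5 = 3

Step 2 — sample covariance S[i,j] = (1/(n-1)) · Σ_k (x_{k,i} - mean_i) · (x_{k,j} - mean_j), with n-1 = 4.
  S[X,X] = ((2.4)·(2.4) + (-2.6)·(-2.6) + (1.4)·(1.4) + (-2.6)·(-2.6) + (1.4)·(1.4)) / 4 = 23.2/4 = 5.8
  S[X,Y] = ((2.4)·(1.2) + (-2.6)·(1.2) + (1.4)·(-3.8) + (-2.6)·(2.2) + (1.4)·(-0.8)) / 4 = -12.4/4 = -3.1
  S[X,Z] = ((2.4)·(0) + (-2.6)·(1) + (1.4)·(-2) + (-2.6)·(2) + (1.4)·(-1)) / 4 = -12/4 = -3
  S[Y,Y] = ((1.2)·(1.2) + (1.2)·(1.2) + (-3.8)·(-3.8) + (2.2)·(2.2) + (-0.8)·(-0.8)) / 4 = 22.8/4 = 5.7
  S[Y,Z] = ((1.2)·(0) + (1.2)·(1) + (-3.8)·(-2) + (2.2)·(2) + (-0.8)·(-1)) / 4 = 14/4 = 3.5
  S[Z,Z] = ((0)·(0) + (1)·(1) + (-2)·(-2) + (2)·(2) + (-1)·(-1)) / 4 = 10/4 = 2.5

S is symmetric (S[j,i] = S[i,j]). Assembling:

S = [[5.8, -3.1, -3],
 [-3.1, 5.7, 3.5],
 [-3, 3.5, 2.5]]


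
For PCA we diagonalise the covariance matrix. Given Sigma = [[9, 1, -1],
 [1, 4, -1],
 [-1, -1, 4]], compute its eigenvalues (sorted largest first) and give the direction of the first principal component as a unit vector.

Step 1 — characteristic polynomial p(λ) = det(λI - Sigma) = λ³ - tr·λ² + c_1·λ - det, where tr = trace, c_1 = sum of the principal 2×2 minors, det = det(Sigma):
  tr = 9 + 4 + 4 = 17,
  c_1 = (9·4 - (1)²) + (9·4 - (-1)²) + (4·4 - (-1)²) = 35 + 35 + 15 = 85,
  det = 9·(4·4 - (-1)²) - (1)·((1)·4 - (-1)·(-1)) + (-1)·((1)·(-1) - 4·(-1)) = 9·(15) - (1)·(3) + (-1)·(3) = 129.
  So p(λ) = λ³ - 17λ² + 85λ - 129.
Step 2 — look for an integer root (rational root theorem: any rational root is an integer divisor of 129). Testing λ = 3:
  p(3) = 27 - 153 + 255 - 129 = 0  ✓
  Dividing out (λ - 3): p(λ) = (λ - 3)(λ² - 14λ + 43).
Step 3 — remaining eigenvalues from the quadratic λ² - 14λ + 43 = 0:
  Δ = 14² - 4·43 = 196 - 172 = 24,  λ = (14 ± √24)/2 = (14 ± 4.899)/2 ≈ 9.4495 or 4.5505.
  Sorted: λ_1 = 9.4495,  λ_2 = 4.5505,  λ_3 = 3  (check: sum = 17 = tr ✓).

Step 4 — unit eigenvector for λ_1 ≈ 9.4495: v spans the null space of (Sigma - λ_1 I), whose rows are
  r_1 = (-0.4495, 1, -1),  r_2 = (1, -5.4495, -1),  r_3 = (-1, -1, -5.4495).
  v is orthogonal to every row, so take v ∝ r_1 × r_2 = ((1)·(-1) - (-1)·(-5.4495), (-1)·(1) - (-0.4495)·(-1), (-0.4495)·(-5.4495) - (1)·(1)) ≈ (-6.4495, -1.4495, 1.4495).
  Rescale (multiply by -1 so the first nonzero entry is positive): u = (6.4495, 1.4495, -1.4495).
  ||u|| = √((6.4495)² + (1.4495)² + (-1.4495)²) = √(45.798) ≈ 6.7674,  v_1 = u/||u|| ≈ (0.953, 0.2142, -0.2142) (||v_1|| = 1).

λ_1 = 9.4495,  λ_2 = 4.5505,  λ_3 = 3;  v_1 ≈ (0.953, 0.2142, -0.2142)


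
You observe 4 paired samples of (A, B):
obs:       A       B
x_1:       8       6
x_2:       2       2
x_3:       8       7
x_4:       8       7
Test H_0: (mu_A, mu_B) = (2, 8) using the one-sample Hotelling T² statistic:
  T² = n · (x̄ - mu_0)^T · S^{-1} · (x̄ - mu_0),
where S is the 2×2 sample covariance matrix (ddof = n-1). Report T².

Step 1 — sample mean vector:
  mean(A) = (8 + 2 + 8 + 8) / 4 = 26/4 = 6.5
  mean(B) = (6 + 2 + 7 + 7) / 4 = 22/4 = 5.5
  x̄ = (6.5, 5.5),  deviation x̄ - mu_0 = (6.5, 5.5) - (2, 8) = (4.5, -2.5).

Step 2 — sample covariance matrix, S[i,j] = (1/(n-1)) · Σ_k (x_{k,i} - mean_i) · (x_{k,j} - mean_j), divisor n-1 = 3:
  S[A,A] = ((1.5)·(1.5) + (-4.5)·(-4.5) + (1.5)·(1.5) + (1.5)·(1.5)) / 3 = 27/3 = 9
  S[A,B] = ((1.5)·(0.5) + (-4.5)·(-3.5) + (1.5)·(1.5) + (1.5)·(1.5)) / 3 = 21/3 = 7
  S[B,B] = ((0.5)·(0.5) + (-3.5)·(-3.5) + (1.5)·(1.5) + (1.5)·(1.5)) / 3 = 17/3 = 5.6667
  S = [[9, 7],
 [7, 5.6667]].

Step 3 — invert S. det(S) = 9·5.6667 - (7)² = 2.
  S^{-1} = (1/det) · [[d, -b], [-b, a]] = [[2.8333, -3.5],
 [-3.5, 4.5]].

Step 4 — quadratic form (x̄ - mu_0)^T · S^{-1} · (x̄ - mu_0):
  S^{-1} · (x̄ - mu_0) = (21.5, -27),
  (x̄ - mu_0)^T · [...] = (4.5)·(21.5) + (-2.5)·(-27) = 164.25.

Step 5 — scale by n: T² = 4 · 164.25 = 657.

T² ≈ 657


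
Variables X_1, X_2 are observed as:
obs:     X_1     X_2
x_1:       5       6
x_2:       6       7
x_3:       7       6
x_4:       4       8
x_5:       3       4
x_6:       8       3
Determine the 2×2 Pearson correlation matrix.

Step 1 — column means:
  mean(X_1) = (5 + 6 + 7 + 4 + 3 + 8) / 6 = 33/6 = 5.5
  mean(X_2) = (6 + 7 + 6 + 8 + 4 + 3) / 6 = 34/6 = 5.6667

Step 2 — sample variances and covariances s[i,j] = (1/(n-1)) · Σ_k (x_{k,i} - mean_i) · (x_{k,j} - mean_j), with n-1 = 5:
  s[X_1,X_1] = ((-0.5)·(-0.5) + (0.5)·(0.5) + (1.5)·(1.5) + (-1.5)·(-1.5) + (-2.5)·(-2.5) + (2.5)·(2.5)) / 5 = 17.5/5 = 3.5
  s[X_1,X_2] = ((-0.5)·(0.3333) + (0.5)·(1.3333) + (1.5)·(0.3333) + (-1.5)·(2.3333) + (-2.5)·(-1.6667) + (2.5)·(-2.6667)) / 5 = -5/5 = -1
  s[X_2,X_2] = ((0.3333)·(0.3333) + (1.3333)·(1.3333) + (0.3333)·(0.3333) + (2.3333)·(2.3333) + (-1.6667)·(-1.6667) + (-2.6667)·(-2.6667)) / 5 = 17.3333/5 = 3.4667
  Sample standard deviations s_i = √(s[i,i]):
  s(X_1) = √(3.5) = 1.8708
  s(X_2) = √(3.4667) = 1.8619

Step 3 — r_{ij} = s_{ij} / (s_i · s_j):
  r[X_1,X_1] = 1 (diagonal).
  r[X_1,X_2] = -1 / (1.8708 · 1.8619) = -1 / 3.4833 = -0.2871
  r[X_2,X_2] = 1 (diagonal).

R is symmetric with unit diagonal. Assembling:

R = [[1, -0.2871],
 [-0.2871, 1]]


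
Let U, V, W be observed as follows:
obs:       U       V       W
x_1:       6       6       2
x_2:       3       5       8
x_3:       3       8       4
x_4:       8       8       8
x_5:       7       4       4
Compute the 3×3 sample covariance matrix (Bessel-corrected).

Step 1 — column means:
  mean(U) = (6 + 3 + 3 + 8 + 7) / 5 = 27/5 = 5.4
  mean(V) = (6 + 5 + 8 + 8 + 4) / 5 = 31/5 = 6.2
  mean(W) = (2 + 8 + 4 + 8 + 4) / 5 = 26/5 = 5.2

Step 2 — sample covariance S[i,j] = (1/(n-1)) · Σ_k (x_{k,i} - mean_i) · (x_{k,j} - mean_j), with n-1 = 4.
  S[U,U] = ((0.6)·(0.6) + (-2.4)·(-2.4) + (-2.4)·(-2.4) + (2.6)·(2.6) + (1.6)·(1.6)) / 4 = 21.2/4 = 5.3
  S[U,V] = ((0.6)·(-0.2) + (-2.4)·(-1.2) + (-2.4)·(1.8) + (2.6)·(1.8) + (1.6)·(-2.2)) / 4 = -0.4/4 = -0.1
  S[U,W] = ((0.6)·(-3.2) + (-2.4)·(2.8) + (-2.4)·(-1.2) + (2.6)·(2.8) + (1.6)·(-1.2)) / 4 = -0.4/4 = -0.1
  S[V,V] = ((-0.2)·(-0.2) + (-1.2)·(-1.2) + (1.8)·(1.8) + (1.8)·(1.8) + (-2.2)·(-2.2)) / 4 = 12.8/4 = 3.2
  S[V,W] = ((-0.2)·(-3.2) + (-1.2)·(2.8) + (1.8)·(-1.2) + (1.8)·(2.8) + (-2.2)·(-1.2)) / 4 = 2.8/4 = 0.7
  S[W,W] = ((-3.2)·(-3.2) + (2.8)·(2.8) + (-1.2)·(-1.2) + (2.8)·(2.8) + (-1.2)·(-1.2)) / 4 = 28.8/4 = 7.2

S is symmetric (S[j,i] = S[i,j]). Assembling:

S = [[5.3, -0.1, -0.1],
 [-0.1, 3.2, 0.7],
 [-0.1, 0.7, 7.2]]


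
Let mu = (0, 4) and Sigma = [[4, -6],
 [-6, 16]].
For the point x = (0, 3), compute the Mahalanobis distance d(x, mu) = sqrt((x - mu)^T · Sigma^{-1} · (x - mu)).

Step 1 — centre the observation: (x - mu) = (0, -1).

Step 2 — invert Sigma. det(Sigma) = 4·16 - (-6)² = 28.
  Sigma^{-1} = (1/det) · [[d, -b], [-b, a]] = [[0.5714, 0.2143],
 [0.2143, 0.1429]].

Step 3 — form the quadratic (x - mu)^T · Sigma^{-1} · (x - mu):
  Sigma^{-1} · (x - mu) = (-0.2143, -0.1429).
  (x - mu)^T · [Sigma^{-1} · (x - mu)] = (0)·(-0.2143) + (-1)·(-0.1429) = 0.1429.

Step 4 — take square root: d = √(0.1429) ≈ 0.378.

d(x, mu) = √(0.1429) ≈ 0.378


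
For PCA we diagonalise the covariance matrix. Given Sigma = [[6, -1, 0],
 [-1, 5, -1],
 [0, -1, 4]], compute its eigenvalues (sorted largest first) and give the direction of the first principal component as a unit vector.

Step 1 — characteristic polynomial p(λ) = det(λI - Sigma) = λ³ - tr·λ² + c_1·λ - det, where tr = trace, c_1 = sum of the principal 2×2 minors, det = det(Sigma):
  tr = 6 + 5 + 4 = 15,
  c_1 = (6·5 - (-1)²) + (6·4 - (0)²) + (5·4 - (-1)²) = 29 + 24 + 19 = 72,
  det = 6·(5·4 - (-1)²) - (-1)·((-1)·4 - (-1)·(0)) + (0)·((-1)·(-1) - 5·(0)) = 6·(19) - (-1)·(-4) + (0)·(1) = 110.
  So p(λ) = λ³ - 15λ² + 72λ - 110.
Step 2 — look for an integer root (rational root theorem: any rational root is an integer divisor of 110). Testing λ = 5:
  p(5) = 125 - 375 + 360 - 110 = 0  ✓
  Dividing out (λ - 5): p(λ) = (λ - 5)(λ² - 10λ + 22).
Step 3 — remaining eigenvalues from the quadratic λ² - 10λ + 22 = 0:
  Δ = 10² - 4·22 = 100 - 88 = 12,  λ = (10 ± √12)/2 = (10 ± 3.4641)/2 ≈ 6.7321 or 3.2679.
  Sorted: λ_1 = 6.7321,  λ_2 = 5,  λ_3 = 3.2679  (check: sum = 15 = tr ✓).

Step 4 — unit eigenvector for λ_1 ≈ 6.7321: v spans the null space of (Sigma - λ_1 I), whose rows are
  r_1 = (-0.7321, -1, 0),  r_2 = (-1, -1.7321, -1),  r_3 = (0, -1, -2.7321).
  v is orthogonal to every row, so take v ∝ r_1 × r_2 = ((-1)·(-1) - (0)·(-1.7321), (0)·(-1) - (-0.7321)·(-1), (-0.7321)·(-1.7321) - (-1)·(-1)) ≈ (1, -0.7321, 0.2679).
  Let u = (1, -0.7321, 0.2679).
  ||u|| = √((1)² + (-0.7321)² + (0.2679)²) = √(1.6077) ≈ 1.2679,  v_1 = u/||u|| ≈ (0.7887, -0.5774, 0.2113) (||v_1|| = 1).

λ_1 = 6.7321,  λ_2 = 5,  λ_3 = 3.2679;  v_1 ≈ (0.7887, -0.5774, 0.2113)


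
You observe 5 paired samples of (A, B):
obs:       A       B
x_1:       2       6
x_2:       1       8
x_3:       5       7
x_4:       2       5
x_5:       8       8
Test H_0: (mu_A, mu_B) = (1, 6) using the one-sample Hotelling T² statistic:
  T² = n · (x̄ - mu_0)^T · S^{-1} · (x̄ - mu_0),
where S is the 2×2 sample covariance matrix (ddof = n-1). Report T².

Step 1 — sample mean vector:
  mean(A) = (2 + 1 + 5 + 2 + 8) / 5 = 18/5 = 3.6
  mean(B) = (6 + 8 + 7 + 5 + 8) / 5 = 34/5 = 6.8
  x̄ = (3.6, 6.8),  deviation x̄ - mu_0 = (3.6, 6.8) - (1, 6) = (2.6, 0.8).

Step 2 — sample covariance matrix, S[i,j] = (1/(n-1)) · Σ_k (x_{k,i} - mean_i) · (x_{k,j} - mean_j), divisor n-1 = 4:
  S[A,A] = ((-1.6)·(-1.6) + (-2.6)·(-2.6) + (1.4)·(1.4) + (-1.6)·(-1.6) + (4.4)·(4.4)) / 4 = 33.2/4 = 8.3
  S[A,B] = ((-1.6)·(-0.8) + (-2.6)·(1.2) + (1.4)·(0.2) + (-1.6)·(-1.8) + (4.4)·(1.2)) / 4 = 6.6/4 = 1.65
  S[B,B] = ((-0.8)·(-0.8) + (1.2)·(1.2) + (0.2)·(0.2) + (-1.8)·(-1.8) + (1.2)·(1.2)) / 4 = 6.8/4 = 1.7
  S = [[8.3, 1.65],
 [1.65, 1.7]].

Step 3 — invert S. det(S) = 8.3·1.7 - (1.65)² = 11.3875.
  S^{-1} = (1/det) · [[d, -b], [-b, a]] = [[0.1493, -0.1449],
 [-0.1449, 0.7289]].

Step 4 — quadratic form (x̄ - mu_0)^T · S^{-1} · (x̄ - mu_0):
  S^{-1} · (x̄ - mu_0) = (0.2722, 0.2064),
  (x̄ - mu_0)^T · [...] = (2.6)·(0.2722) + (0.8)·(0.2064) = 0.8729.

Step 5 — scale by n: T² = 5 · 0.8729 = 4.3644.

T² ≈ 4.3644


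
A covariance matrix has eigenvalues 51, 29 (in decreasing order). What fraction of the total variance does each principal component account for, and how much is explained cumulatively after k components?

Step 1 — total variance = trace(Sigma) = Σ λ_i = 51 + 29 = 80.

Step 2 — fraction explained by component i = λ_i / Σ λ:
  PC1: 51/80 = 0.6375
  PC2: 29/80 = 0.3625

Step 3 — cumulative fraction after k components = (λ_1 + ... + λ_k) / Σ λ:
  k = 1: 51/80 = 0.6375
  k = 2: (51 + 29)/80 = 80/80 = 1

Summary (fraction, with percent):

explained: PC1 0.6375 (63.75%), PC2 0.3625 (36.25%);  cumulative: 0.6375, 1


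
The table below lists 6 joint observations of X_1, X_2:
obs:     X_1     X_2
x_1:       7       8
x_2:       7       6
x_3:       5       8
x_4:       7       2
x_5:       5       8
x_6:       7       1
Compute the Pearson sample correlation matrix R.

Step 1 — column means:
  mean(X_1) = (7 + 7 + 5 + 7 + 5 + 7) / 6 = 38/6 = 6.3333
  mean(X_2) = (8 + 6 + 8 + 2 + 8 + 1) / 6 = 33/6 = 5.5

Step 2 — sample variances and covariances s[i,j] = (1/(n-1)) · Σ_k (x_{k,i} - mean_i) · (x_{k,j} - mean_j), with n-1 = 5:
  s[X_1,X_1] = ((0.6667)·(0.6667) + (0.6667)·(0.6667) + (-1.3333)·(-1.3333) + (0.6667)·(0.6667) + (-1.3333)·(-1.3333) + (0.6667)·(0.6667)) / 5 = 5.3333/5 = 1.0667
  s[X_1,X_2] = ((0.6667)·(2.5) + (0.6667)·(0.5) + (-1.3333)·(2.5) + (0.6667)·(-3.5) + (-1.3333)·(2.5) + (0.6667)·(-4.5)) / 5 = -10/5 = -2
  s[X_2,X_2] = ((2.5)·(2.5) + (0.5)·(0.5) + (2.5)·(2.5) + (-3.5)·(-3.5) + (2.5)·(2.5) + (-4.5)·(-4.5)) / 5 = 51.5/5 = 10.3
  Sample standard deviations s_i = √(s[i,i]):
  s(X_1) = √(1.0667) = 1.0328
  s(X_2) = √(10.3) = 3.2094

Step 3 — r_{ij} = s_{ij} / (s_i · s_j):
  r[X_1,X_1] = 1 (diagonal).
  r[X_1,X_2] = -2 / (1.0328 · 3.2094) = -2 / 3.3146 = -0.6034
  r[X_2,X_2] = 1 (diagonal).

R is symmetric with unit diagonal. Assembling:

R = [[1, -0.6034],
 [-0.6034, 1]]


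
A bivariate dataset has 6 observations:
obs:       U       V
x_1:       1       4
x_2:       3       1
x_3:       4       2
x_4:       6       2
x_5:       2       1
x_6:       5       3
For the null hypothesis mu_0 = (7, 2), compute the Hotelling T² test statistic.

Step 1 — sample mean vector:
  mean(U) = (1 + 3 + 4 + 6 + 2 + 5) / 6 = 21/6 = 3.5
  mean(V) = (4 + 1 + 2 + 2 + 1 + 3) / 6 = 13/6 = 2.1667
  x̄ = (3.5, 2.1667),  deviation x̄ - mu_0 = (3.5, 2.1667) - (7, 2) = (-3.5, 0.1667).

Step 2 — sample covariance matrix, S[i,j] = (1/(n-1)) · Σ_k (x_{k,i} - mean_i) · (x_{k,j} - mean_j), divisor n-1 = 5:
  S[U,U] = ((-2.5)·(-2.5) + (-0.5)·(-0.5) + (0.5)·(0.5) + (2.5)·(2.5) + (-1.5)·(-1.5) + (1.5)·(1.5)) / 5 = 17.5/5 = 3.5
  S[U,V] = ((-2.5)·(1.8333) + (-0.5)·(-1.1667) + (0.5)·(-0.1667) + (2.5)·(-0.1667) + (-1.5)·(-1.1667) + (1.5)·(0.8333)) / 5 = -1.5/5 = -0.3
  S[V,V] = ((1.8333)·(1.8333) + (-1.1667)·(-1.1667) + (-0.1667)·(-0.1667) + (-0.1667)·(-0.1667) + (-1.1667)·(-1.1667) + (0.8333)·(0.8333)) / 5 = 6.8333/5 = 1.3667
  S = [[3.5, -0.3],
 [-0.3, 1.3667]].

Step 3 — invert S. det(S) = 3.5·1.3667 - (-0.3)² = 4.6933.
  S^{-1} = (1/det) · [[d, -b], [-b, a]] = [[0.2912, 0.0639],
 [0.0639, 0.7457]].

Step 4 — quadratic form (x̄ - mu_0)^T · S^{-1} · (x̄ - mu_0):
  S^{-1} · (x̄ - mu_0) = (-1.0085, -0.0994),
  (x̄ - mu_0)^T · [...] = (-3.5)·(-1.0085) + (0.1667)·(-0.0994) = 3.5133.

Step 5 — scale by n: T² = 6 · 3.5133 = 21.0795.

T² ≈ 21.0795


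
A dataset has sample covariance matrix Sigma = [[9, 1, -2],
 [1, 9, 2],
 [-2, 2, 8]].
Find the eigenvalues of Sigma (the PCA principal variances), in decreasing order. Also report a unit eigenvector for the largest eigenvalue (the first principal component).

Step 1 — characteristic polynomial p(λ) = det(λI - Sigma) = λ³ - tr·λ² + c_1·λ - det, where tr = trace, c_1 = sum of the principal 2×2 minors, det = det(Sigma):
  tr = 9 + 9 + 8 = 26,
  c_1 = (9·9 - (1)²) + (9·8 - (-2)²) + (9·8 - (2)²) = 80 + 68 + 68 = 216,
  det = 9·(9·8 - (2)²) - (1)·((1)·8 - (2)·(-2)) + (-2)·((1)·(2) - 9·(-2)) = 9·(68) - (1)·(12) + (-2)·(20) = 560.
  So p(λ) = λ³ - 26λ² + 216λ - 560.
Step 2 — look for an integer root (rational root theorem: any rational root is an integer divisor of 560). Testing λ = 10:
  p(10) = 1000 - 2600 + 2160 - 560 = 0  ✓
  Dividing out (λ - 10): p(λ) = (λ - 10)(λ² - 16λ + 56).
Step 3 — remaining eigenvalues from the quadratic λ² - 16λ + 56 = 0:
  Δ = 16² - 4·56 = 256 - 224 = 32,  λ = (16 ± √32)/2 = (16 ± 5.6569)/2 ≈ 10.8284 or 5.1716.
  Sorted: λ_1 = 10.8284,  λ_2 = 10,  λ_3 = 5.1716  (check: sum = 26 = tr ✓).

Step 4 — unit eigenvector for λ_1 ≈ 10.8284: v spans the null space of (Sigma - λ_1 I), whose rows are
  r_1 = (-1.8284, 1, -2),  r_2 = (1, -1.8284, 2),  r_3 = (-2, 2, -2.8284).
  v is orthogonal to every row, so take v ∝ r_1 × r_2 = ((1)·(2) - (-2)·(-1.8284), (-2)·(1) - (-1.8284)·(2), (-1.8284)·(-1.8284) - (1)·(1)) ≈ (-1.6569, 1.6569, 2.3431).
  Rescale (multiply by -1 so the first nonzero entry is positive): u = (1.6569, -1.6569, -2.3431).
  ||u|| = √((1.6569)² + (-1.6569)² + (-2.3431)²) = √(10.9807) ≈ 3.3137,  v_1 = u/||u|| ≈ (0.5, -0.5, -0.7071) (||v_1|| = 1).

λ_1 = 10.8284,  λ_2 = 10,  λ_3 = 5.1716;  v_1 ≈ (0.5, -0.5, -0.7071)


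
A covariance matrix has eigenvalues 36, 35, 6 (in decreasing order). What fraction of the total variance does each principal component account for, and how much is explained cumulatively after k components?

Step 1 — total variance = trace(Sigma) = Σ λ_i = 36 + 35 + 6 = 77.

Step 2 — fraction explained by component i = λ_i / Σ λ:
  PC1: 36/77 = 0.4675
  PC2: 35/77 = 0.4545
  PC3: 6/77 = 0.0779

Step 3 — cumulative fraction after k components = (λ_1 + ... + λ_k) / Σ λ:
  k = 1: 36/77 = 0.4675
  k = 2: (36 + 35)/77 = 71/77 = 0.9221
  k = 3: (36 + 35 + 6)/77 = 77/77 = 1

Summary (fraction, with percent):

explained: PC1 0.4675 (46.75%), PC2 0.4545 (45.45%), PC3 0.0779 (7.79%);  cumulative: 0.4675, 0.9221, 1


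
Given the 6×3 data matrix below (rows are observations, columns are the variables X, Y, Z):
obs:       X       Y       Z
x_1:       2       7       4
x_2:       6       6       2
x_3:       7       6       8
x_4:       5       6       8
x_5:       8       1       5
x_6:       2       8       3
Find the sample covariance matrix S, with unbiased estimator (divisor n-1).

Step 1 — column means:
  mean(X) = (2 + 6 + 7 + 5 + 8 + 2) / 6 = 30/6 = 5
  mean(Y) = (7 + 6 + 6 + 6 + 1 + 8) / 6 = 34/6 = 5.6667
  mean(Z) = (4 + 2 + 8 + 8 + 5 + 3) / 6 = 30/6 = 5

Step 2 — sample covariance S[i,j] = (1/(n-1)) · Σ_k (x_{k,i} - mean_i) · (x_{k,j} - mean_j), with n-1 = 5.
  S[X,X] = ((-3)·(-3) + (1)·(1) + (2)·(2) + (0)·(0) + (3)·(3) + (-3)·(-3)) / 5 = 32/5 = 6.4
  S[X,Y] = ((-3)·(1.3333) + (1)·(0.3333) + (2)·(0.3333) + (0)·(0.3333) + (3)·(-4.6667) + (-3)·(2.3333)) / 5 = -24/5 = -4.8
  S[X,Z] = ((-3)·(-1) + (1)·(-3) + (2)·(3) + (0)·(3) + (3)·(0) + (-3)·(-2)) / 5 = 12/5 = 2.4
  S[Y,Y] = ((1.3333)·(1.3333) + (0.3333)·(0.3333) + (0.3333)·(0.3333) + (0.3333)·(0.3333) + (-4.6667)·(-4.6667) + (2.3333)·(2.3333)) / 5 = 29.3333/5 = 5.8667
  S[Y,Z] = ((1.3333)·(-1) + (0.3333)·(-3) + (0.3333)·(3) + (0.3333)·(3) + (-4.6667)·(0) + (2.3333)·(-2)) / 5 = -5/5 = -1
  S[Z,Z] = ((-1)·(-1) + (-3)·(-3) + (3)·(3) + (3)·(3) + (0)·(0) + (-2)·(-2)) / 5 = 32/5 = 6.4

S is symmetric (S[j,i] = S[i,j]). Assembling:

S = [[6.4, -4.8, 2.4],
 [-4.8, 5.8667, -1],
 [2.4, -1, 6.4]]


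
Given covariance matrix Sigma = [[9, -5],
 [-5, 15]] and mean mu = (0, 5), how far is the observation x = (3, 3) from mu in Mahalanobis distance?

Step 1 — centre the observation: (x - mu) = (3, -2).

Step 2 — invert Sigma. det(Sigma) = 9·15 - (-5)² = 110.
  Sigma^{-1} = (1/det) · [[d, -b], [-b, a]] = [[0.1364, 0.0455],
 [0.0455, 0.0818]].

Step 3 — form the quadratic (x - mu)^T · Sigma^{-1} · (x - mu):
  Sigma^{-1} · (x - mu) = (0.3182, -0.0273).
  (x - mu)^T · [Sigma^{-1} · (x - mu)] = (3)·(0.3182) + (-2)·(-0.0273) = 1.0091.

Step 4 — take square root: d = √(1.0091) ≈ 1.0045.

d(x, mu) = √(1.0091) ≈ 1.0045


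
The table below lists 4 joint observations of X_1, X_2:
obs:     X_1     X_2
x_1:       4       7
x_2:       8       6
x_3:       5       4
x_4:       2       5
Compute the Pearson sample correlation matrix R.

Step 1 — column means:
  mean(X_1) = (4 + 8 + 5 + 2) / 4 = 19/4 = 4.75
  mean(X_2) = (7 + 6 + 4 + 5) / 4 = 22/4 = 5.5

Step 2 — sample variances and covariances s[i,j] = (1/(n-1)) · Σ_k (x_{k,i} - mean_i) · (x_{k,j} - mean_j), with n-1 = 3:
  s[X_1,X_1] = ((-0.75)·(-0.75) + (3.25)·(3.25) + (0.25)·(0.25) + (-2.75)·(-2.75)) / 3 = 18.75/3 = 6.25
  s[X_1,X_2] = ((-0.75)·(1.5) + (3.25)·(0.5) + (0.25)·(-1.5) + (-2.75)·(-0.5)) / 3 = 1.5/3 = 0.5
  s[X_2,X_2] = ((1.5)·(1.5) + (0.5)·(0.5) + (-1.5)·(-1.5) + (-0.5)·(-0.5)) / 3 = 5/3 = 1.6667
  Sample standard deviations s_i = √(s[i,i]):
  s(X_1) = √(6.25) = 2.5
  s(X_2) = √(1.6667) = 1.291

Step 3 — r_{ij} = s_{ij} / (s_i · s_j):
  r[X_1,X_1] = 1 (diagonal).
  r[X_1,X_2] = 0.5 / (2.5 · 1.291) = 0.5 / 3.2275 = 0.1549
  r[X_2,X_2] = 1 (diagonal).

R is symmetric with unit diagonal. Assembling:

R = [[1, 0.1549],
 [0.1549, 1]]


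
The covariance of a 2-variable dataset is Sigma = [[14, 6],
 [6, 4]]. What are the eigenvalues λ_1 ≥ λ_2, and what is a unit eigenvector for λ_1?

Step 1 — characteristic polynomial of 2×2 Sigma:
  det(Sigma - λI) = λ² - trace · λ + det = 0.
  trace = 14 + 4 = 18, det = 14·4 - (6)² = 20.
Step 2 — discriminant:
  Δ = trace² - 4·det = 324 - 80 = 244.
Step 3 — eigenvalues:
  λ = (trace ± √Δ)/2 = (18 ± 15.6205)/2,
  λ_1 = 16.8102,  λ_2 = 1.1898.

Step 4 — unit eigenvector for λ_1: solve (Sigma - λ_1 I)v = 0. First row:
  (14 - 16.8102)·v_x + (6)·v_y = 0, i.e. (-2.8102)·v_x + (6)·v_y = 0,
  so v ∝ (b, λ_1 - a) = (6, 2.8102) = u.
  ||u|| = √((6)² + (2.8102)²) = √(43.8975) ≈ 6.6255,
  v_1 = u/||u|| ≈ (0.9056, 0.4242) (||v_1|| = 1).

λ_1 = 16.8102,  λ_2 = 1.1898;  v_1 ≈ (0.9056, 0.4242)


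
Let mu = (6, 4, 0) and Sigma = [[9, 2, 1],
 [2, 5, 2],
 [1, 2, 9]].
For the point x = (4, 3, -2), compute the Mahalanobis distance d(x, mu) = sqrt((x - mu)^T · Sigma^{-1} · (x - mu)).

Step 1 — centre the observation: (x - mu) = (-2, -1, -2).

Step 2 — invert Sigma (cofactor / det for 3×3, or solve directly):
  Sigma^{-1} = [[0.122, -0.0476, -0.003],
 [-0.0476, 0.2381, -0.0476],
 [-0.003, -0.0476, 0.122]].

Step 3 — form the quadratic (x - mu)^T · Sigma^{-1} · (x - mu):
  Sigma^{-1} · (x - mu) = (-0.1905, -0.0476, -0.1905).
  (x - mu)^T · [Sigma^{-1} · (x - mu)] = (-2)·(-0.1905) + (-1)·(-0.0476) + (-2)·(-0.1905) = 0.8095.

Step 4 — take square root: d = √(0.8095) ≈ 0.8997.

d(x, mu) = √(0.8095) ≈ 0.8997


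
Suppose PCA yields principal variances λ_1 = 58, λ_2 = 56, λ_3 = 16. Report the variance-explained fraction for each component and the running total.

Step 1 — total variance = trace(Sigma) = Σ λ_i = 58 + 56 + 16 = 130.

Step 2 — fraction explained by component i = λ_i / Σ λ:
  PC1: 58/130 = 0.4462
  PC2: 56/130 = 0.4308
  PC3: 16/130 = 0.1231

Step 3 — cumulative fraction after k components = (λ_1 + ... + λ_k) / Σ λ:
  k = 1: 58/130 = 0.4462
  k = 2: (58 + 56)/130 = 114/130 = 0.8769
  k = 3: (58 + 56 + 16)/130 = 130/130 = 1

Summary (fraction, with percent):

explained: PC1 0.4462 (44.62%), PC2 0.4308 (43.08%), PC3 0.1231 (12.31%);  cumulative: 0.4462, 0.8769, 1


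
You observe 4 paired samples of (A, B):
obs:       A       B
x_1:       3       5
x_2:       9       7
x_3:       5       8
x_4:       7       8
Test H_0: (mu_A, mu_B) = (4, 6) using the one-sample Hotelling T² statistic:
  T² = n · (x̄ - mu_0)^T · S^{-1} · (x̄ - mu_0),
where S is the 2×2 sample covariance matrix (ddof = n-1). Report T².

Step 1 — sample mean vector:
  mean(A) = (3 + 9 + 5 + 7) / 4 = 24/4 = 6
  mean(B) = (5 + 7 + 8 + 8) / 4 = 28/4 = 7
  x̄ = (6, 7),  deviation x̄ - mu_0 = (6, 7) - (4, 6) = (2, 1).

Step 2 — sample covariance matrix, S[i,j] = (1/(n-1)) · Σ_k (x_{k,i} - mean_i) · (x_{k,j} - mean_j), divisor n-1 = 3:
  S[A,A] = ((-3)·(-3) + (3)·(3) + (-1)·(-1) + (1)·(1)) / 3 = 20/3 = 6.6667
  S[A,B] = ((-3)·(-2) + (3)·(0) + (-1)·(1) + (1)·(1)) / 3 = 6/3 = 2
  S[B,B] = ((-2)·(-2) + (0)·(0) + (1)·(1) + (1)·(1)) / 3 = 6/3 = 2
  S = [[6.6667, 2],
 [2, 2]].

Step 3 — invert S. det(S) = 6.6667·2 - (2)² = 9.3333.
  S^{-1} = (1/det) · [[d, -b], [-b, a]] = [[0.2143, -0.2143],
 [-0.2143, 0.7143]].

Step 4 — quadratic form (x̄ - mu_0)^T · S^{-1} · (x̄ - mu_0):
  S^{-1} · (x̄ - mu_0) = (0.2143, 0.2857),
  (x̄ - mu_0)^T · [...] = (2)·(0.2143) + (1)·(0.2857) = 0.7143.

Step 5 — scale by n: T² = 4 · 0.7143 = 2.8571.

T² ≈ 2.8571


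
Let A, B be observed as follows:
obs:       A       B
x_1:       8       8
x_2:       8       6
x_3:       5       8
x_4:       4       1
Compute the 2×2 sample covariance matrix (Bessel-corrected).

Step 1 — column means:
  mean(A) = (8 + 8 + 5 + 4) / 4 = 25/4 = 6.25
  mean(B) = (8 + 6 + 8 + 1) / 4 = 23/4 = 5.75

Step 2 — sample covariance S[i,j] = (1/(n-1)) · Σ_k (x_{k,i} - mean_i) · (x_{k,j} - mean_j), with n-1 = 3.
  S[A,A] = ((1.75)·(1.75) + (1.75)·(1.75) + (-1.25)·(-1.25) + (-2.25)·(-2.25)) / 3 = 12.75/3 = 4.25
  S[A,B] = ((1.75)·(2.25) + (1.75)·(0.25) + (-1.25)·(2.25) + (-2.25)·(-4.75)) / 3 = 12.25/3 = 4.0833
  S[B,B] = ((2.25)·(2.25) + (0.25)·(0.25) + (2.25)·(2.25) + (-4.75)·(-4.75)) / 3 = 32.75/3 = 10.9167

S is symmetric (S[j,i] = S[i,j]). Assembling:

S = [[4.25, 4.0833],
 [4.0833, 10.9167]]


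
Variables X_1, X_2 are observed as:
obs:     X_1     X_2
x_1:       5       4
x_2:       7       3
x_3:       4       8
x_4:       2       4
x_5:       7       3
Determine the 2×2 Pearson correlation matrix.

Step 1 — column means:
  mean(X_1) = (5 + 7 + 4 + 2 + 7) / 5 = 25/5 = 5
  mean(X_2) = (4 + 3 + 8 + 4 + 3) / 5 = 22/5 = 4.4

Step 2 — sample variances and covariances s[i,j] = (1/(n-1)) · Σ_k (x_{k,i} - mean_i) · (x_{k,j} - mean_j), with n-1 = 4:
  s[X_1,X_1] = ((0)·(0) + (2)·(2) + (-1)·(-1) + (-3)·(-3) + (2)·(2)) / 4 = 18/4 = 4.5
  s[X_1,X_2] = ((0)·(-0.4) + (2)·(-1.4) + (-1)·(3.6) + (-3)·(-0.4) + (2)·(-1.4)) / 4 = -8/4 = -2
  s[X_2,X_2] = ((-0.4)·(-0.4) + (-1.4)·(-1.4) + (3.6)·(3.6) + (-0.4)·(-0.4) + (-1.4)·(-1.4)) / 4 = 17.2/4 = 4.3
  Sample standard deviations s_i = √(s[i,i]):
  s(X_1) = √(4.5) = 2.1213
  s(X_2) = √(4.3) = 2.0736

Step 3 — r_{ij} = s_{ij} / (s_i · s_j):
  r[X_1,X_1] = 1 (diagonal).
  r[X_1,X_2] = -2 / (2.1213 · 2.0736) = -2 / 4.3989 = -0.4547
  r[X_2,X_2] = 1 (diagonal).

R is symmetric with unit diagonal. Assembling:

R = [[1, -0.4547],
 [-0.4547, 1]]


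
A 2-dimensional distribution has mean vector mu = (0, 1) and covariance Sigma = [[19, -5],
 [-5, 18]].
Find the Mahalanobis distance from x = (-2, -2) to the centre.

Step 1 — centre the observation: (x - mu) = (-2, -3).

Step 2 — invert Sigma. det(Sigma) = 19·18 - (-5)² = 317.
  Sigma^{-1} = (1/det) · [[d, -b], [-b, a]] = [[0.0568, 0.0158],
 [0.0158, 0.0599]].

Step 3 — form the quadratic (x - mu)^T · Sigma^{-1} · (x - mu):
  Sigma^{-1} · (x - mu) = (-0.1609, -0.2114).
  (x - mu)^T · [Sigma^{-1} · (x - mu)] = (-2)·(-0.1609) + (-3)·(-0.2114) = 0.9558.

Step 4 — take square root: d = √(0.9558) ≈ 0.9777.

d(x, mu) = √(0.9558) ≈ 0.9777


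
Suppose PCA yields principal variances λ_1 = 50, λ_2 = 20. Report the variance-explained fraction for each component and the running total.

Step 1 — total variance = trace(Sigma) = Σ λ_i = 50 + 20 = 70.

Step 2 — fraction explained by component i = λ_i / Σ λ:
  PC1: 50/70 = 0.7143
  PC2: 20/70 = 0.2857

Step 3 — cumulative fraction after k components = (λ_1 + ... + λ_k) / Σ λ:
  k = 1: 50/70 = 0.7143
  k = 2: (50 + 20)/70 = 70/70 = 1

Summary (fraction, with percent):

explained: PC1 0.7143 (71.43%), PC2 0.2857 (28.57%);  cumulative: 0.7143, 1


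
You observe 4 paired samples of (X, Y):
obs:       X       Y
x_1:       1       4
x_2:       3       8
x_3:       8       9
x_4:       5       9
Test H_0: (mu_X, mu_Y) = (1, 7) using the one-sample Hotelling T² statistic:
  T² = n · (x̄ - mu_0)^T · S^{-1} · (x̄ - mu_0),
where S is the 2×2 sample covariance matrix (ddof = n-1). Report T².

Step 1 — sample mean vector:
  mean(X) = (1 + 3 + 8 + 5) / 4 = 17/4 = 4.25
  mean(Y) = (4 + 8 + 9 + 9) / 4 = 30/4 = 7.5
  x̄ = (4.25, 7.5),  deviation x̄ - mu_0 = (4.25, 7.5) - (1, 7) = (3.25, 0.5).

Step 2 — sample covariance matrix, S[i,j] = (1/(n-1)) · Σ_k (x_{k,i} - mean_i) · (x_{k,j} - mean_j), divisor n-1 = 3:
  S[X,X] = ((-3.25)·(-3.25) + (-1.25)·(-1.25) + (3.75)·(3.75) + (0.75)·(0.75)) / 3 = 26.75/3 = 8.9167
  S[X,Y] = ((-3.25)·(-3.5) + (-1.25)·(0.5) + (3.75)·(1.5) + (0.75)·(1.5)) / 3 = 17.5/3 = 5.8333
  S[Y,Y] = ((-3.5)·(-3.5) + (0.5)·(0.5) + (1.5)·(1.5) + (1.5)·(1.5)) / 3 = 17/3 = 5.6667
  S = [[8.9167, 5.8333],
 [5.8333, 5.6667]].

Step 3 — invert S. det(S) = 8.9167·5.6667 - (5.8333)² = 16.5.
  S^{-1} = (1/det) · [[d, -b], [-b, a]] = [[0.3434, -0.3535],
 [-0.3535, 0.5404]].

Step 4 — quadratic form (x̄ - mu_0)^T · S^{-1} · (x̄ - mu_0):
  S^{-1} · (x̄ - mu_0) = (0.9394, -0.8788),
  (x̄ - mu_0)^T · [...] = (3.25)·(0.9394) + (0.5)·(-0.8788) = 2.6136.

Step 5 — scale by n: T² = 4 · 2.6136 = 10.4545.

T² ≈ 10.4545


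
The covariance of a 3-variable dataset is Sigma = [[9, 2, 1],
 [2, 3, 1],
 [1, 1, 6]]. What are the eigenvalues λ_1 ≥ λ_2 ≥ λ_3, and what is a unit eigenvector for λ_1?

Step 1 — characteristic polynomial p(λ) = det(λI - Sigma) = λ³ - tr·λ² + c_1·λ - det, where tr = trace, c_1 = sum of the principal 2×2 minors, det = det(Sigma):
  tr = 9 + 3 + 6 = 18,
  c_1 = (9·3 - (2)²) + (9·6 - (1)²) + (3·6 - (1)²) = 23 + 53 + 17 = 93,
  det = 9·(3·6 - (1)²) - (2)·((2)·6 - (1)·(1)) + (1)·((2)·(1) - 3·(1)) = 9·(17) - (2)·(11) + (1)·(-1) = 130.
  So p(λ) = λ³ - 18λ² + 93λ - 130.
Step 2 — look for an integer root (rational root theorem: any rational root is an integer divisor of 130). Testing λ = 10:
  p(10) = 1000 - 1800 + 930 - 130 = 0  ✓
  Dividing out (λ - 10): p(λ) = (λ - 10)(λ² - 8λ + 13).
Step 3 — remaining eigenvalues from the quadratic λ² - 8λ + 13 = 0:
  Δ = 8² - 4·13 = 64 - 52 = 12,  λ = (8 ± √12)/2 = (8 ± 3.4641)/2 ≈ 5.7321 or 2.2679.
  Sorted: λ_1 = 10,  λ_2 = 5.7321,  λ_3 = 2.2679  (check: sum = 18 = tr ✓).

Step 4 — unit eigenvector for λ_1 = 10: v spans the null space of (Sigma - λ_1 I), whose rows are
  r_1 = (-1, 2, 1),  r_2 = (2, -7, 1),  r_3 = (1, 1, -4).
  v is orthogonal to every row, so take v ∝ r_1 × r_2 = ((2)·(1) - (1)·(-7), (1)·(2) - (-1)·(1), (-1)·(-7) - (2)·(2)) = (9, 3, 3).
  Rescale (divide by 3): u = (3, 1, 1).
  ||u|| = √((3)² + (1)² + (1)²) = √(11) ≈ 3.3166,  v_1 = u/||u|| ≈ (0.9045, 0.3015, 0.3015) (||v_1|| = 1).

λ_1 = 10,  λ_2 = 5.7321,  λ_3 = 2.2679;  v_1 ≈ (0.9045, 0.3015, 0.3015)
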